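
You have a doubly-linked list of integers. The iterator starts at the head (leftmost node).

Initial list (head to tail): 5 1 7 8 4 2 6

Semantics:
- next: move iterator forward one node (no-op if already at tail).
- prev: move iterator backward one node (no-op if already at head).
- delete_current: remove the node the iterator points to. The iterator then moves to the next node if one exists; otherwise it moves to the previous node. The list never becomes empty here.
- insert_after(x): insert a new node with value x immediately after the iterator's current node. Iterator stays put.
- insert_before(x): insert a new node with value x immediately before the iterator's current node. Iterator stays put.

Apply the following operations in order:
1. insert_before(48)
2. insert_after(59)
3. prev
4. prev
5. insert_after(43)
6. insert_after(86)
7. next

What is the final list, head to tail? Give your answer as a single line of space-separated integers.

Answer: 48 86 43 5 59 1 7 8 4 2 6

Derivation:
After 1 (insert_before(48)): list=[48, 5, 1, 7, 8, 4, 2, 6] cursor@5
After 2 (insert_after(59)): list=[48, 5, 59, 1, 7, 8, 4, 2, 6] cursor@5
After 3 (prev): list=[48, 5, 59, 1, 7, 8, 4, 2, 6] cursor@48
After 4 (prev): list=[48, 5, 59, 1, 7, 8, 4, 2, 6] cursor@48
After 5 (insert_after(43)): list=[48, 43, 5, 59, 1, 7, 8, 4, 2, 6] cursor@48
After 6 (insert_after(86)): list=[48, 86, 43, 5, 59, 1, 7, 8, 4, 2, 6] cursor@48
After 7 (next): list=[48, 86, 43, 5, 59, 1, 7, 8, 4, 2, 6] cursor@86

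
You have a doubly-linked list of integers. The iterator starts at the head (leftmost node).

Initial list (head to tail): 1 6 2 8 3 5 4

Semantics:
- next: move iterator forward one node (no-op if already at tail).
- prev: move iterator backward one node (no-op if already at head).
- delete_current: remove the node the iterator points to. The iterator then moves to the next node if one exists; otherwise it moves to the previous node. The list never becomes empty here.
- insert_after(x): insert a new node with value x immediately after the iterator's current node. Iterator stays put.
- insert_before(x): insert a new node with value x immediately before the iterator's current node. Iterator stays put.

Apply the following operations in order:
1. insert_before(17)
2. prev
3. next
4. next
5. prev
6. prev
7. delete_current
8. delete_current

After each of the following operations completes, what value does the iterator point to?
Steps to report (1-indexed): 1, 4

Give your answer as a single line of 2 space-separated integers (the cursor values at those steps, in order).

After 1 (insert_before(17)): list=[17, 1, 6, 2, 8, 3, 5, 4] cursor@1
After 2 (prev): list=[17, 1, 6, 2, 8, 3, 5, 4] cursor@17
After 3 (next): list=[17, 1, 6, 2, 8, 3, 5, 4] cursor@1
After 4 (next): list=[17, 1, 6, 2, 8, 3, 5, 4] cursor@6
After 5 (prev): list=[17, 1, 6, 2, 8, 3, 5, 4] cursor@1
After 6 (prev): list=[17, 1, 6, 2, 8, 3, 5, 4] cursor@17
After 7 (delete_current): list=[1, 6, 2, 8, 3, 5, 4] cursor@1
After 8 (delete_current): list=[6, 2, 8, 3, 5, 4] cursor@6

Answer: 1 6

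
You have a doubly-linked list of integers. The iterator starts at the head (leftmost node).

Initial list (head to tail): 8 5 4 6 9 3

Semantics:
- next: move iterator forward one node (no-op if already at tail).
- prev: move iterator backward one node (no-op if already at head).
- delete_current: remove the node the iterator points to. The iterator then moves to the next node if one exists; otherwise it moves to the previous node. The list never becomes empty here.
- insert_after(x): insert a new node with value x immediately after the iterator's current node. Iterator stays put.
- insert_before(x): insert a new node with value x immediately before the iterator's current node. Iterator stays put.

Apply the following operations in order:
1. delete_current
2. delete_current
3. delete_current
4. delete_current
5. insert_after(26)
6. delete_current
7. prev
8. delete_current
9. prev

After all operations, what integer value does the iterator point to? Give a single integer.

After 1 (delete_current): list=[5, 4, 6, 9, 3] cursor@5
After 2 (delete_current): list=[4, 6, 9, 3] cursor@4
After 3 (delete_current): list=[6, 9, 3] cursor@6
After 4 (delete_current): list=[9, 3] cursor@9
After 5 (insert_after(26)): list=[9, 26, 3] cursor@9
After 6 (delete_current): list=[26, 3] cursor@26
After 7 (prev): list=[26, 3] cursor@26
After 8 (delete_current): list=[3] cursor@3
After 9 (prev): list=[3] cursor@3

Answer: 3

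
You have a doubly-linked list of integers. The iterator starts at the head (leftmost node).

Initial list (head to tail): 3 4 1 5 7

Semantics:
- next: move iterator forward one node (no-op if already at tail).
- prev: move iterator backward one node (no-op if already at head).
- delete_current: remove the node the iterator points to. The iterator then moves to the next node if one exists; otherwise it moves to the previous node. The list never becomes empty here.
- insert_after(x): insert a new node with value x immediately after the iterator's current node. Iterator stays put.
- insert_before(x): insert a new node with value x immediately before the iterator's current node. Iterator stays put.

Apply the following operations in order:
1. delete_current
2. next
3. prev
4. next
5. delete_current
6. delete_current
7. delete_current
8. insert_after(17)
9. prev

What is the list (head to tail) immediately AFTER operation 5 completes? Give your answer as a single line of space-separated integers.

Answer: 4 5 7

Derivation:
After 1 (delete_current): list=[4, 1, 5, 7] cursor@4
After 2 (next): list=[4, 1, 5, 7] cursor@1
After 3 (prev): list=[4, 1, 5, 7] cursor@4
After 4 (next): list=[4, 1, 5, 7] cursor@1
After 5 (delete_current): list=[4, 5, 7] cursor@5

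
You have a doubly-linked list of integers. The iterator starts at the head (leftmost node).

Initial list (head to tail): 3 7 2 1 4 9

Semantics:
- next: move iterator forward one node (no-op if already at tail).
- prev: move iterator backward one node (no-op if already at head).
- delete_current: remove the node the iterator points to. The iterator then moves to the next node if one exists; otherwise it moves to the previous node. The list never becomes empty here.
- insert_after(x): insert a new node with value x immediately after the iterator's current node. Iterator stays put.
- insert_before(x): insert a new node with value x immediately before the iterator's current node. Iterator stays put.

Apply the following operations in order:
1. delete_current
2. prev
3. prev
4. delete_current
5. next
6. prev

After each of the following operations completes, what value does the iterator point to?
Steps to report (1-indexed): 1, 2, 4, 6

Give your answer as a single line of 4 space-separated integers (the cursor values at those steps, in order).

Answer: 7 7 2 2

Derivation:
After 1 (delete_current): list=[7, 2, 1, 4, 9] cursor@7
After 2 (prev): list=[7, 2, 1, 4, 9] cursor@7
After 3 (prev): list=[7, 2, 1, 4, 9] cursor@7
After 4 (delete_current): list=[2, 1, 4, 9] cursor@2
After 5 (next): list=[2, 1, 4, 9] cursor@1
After 6 (prev): list=[2, 1, 4, 9] cursor@2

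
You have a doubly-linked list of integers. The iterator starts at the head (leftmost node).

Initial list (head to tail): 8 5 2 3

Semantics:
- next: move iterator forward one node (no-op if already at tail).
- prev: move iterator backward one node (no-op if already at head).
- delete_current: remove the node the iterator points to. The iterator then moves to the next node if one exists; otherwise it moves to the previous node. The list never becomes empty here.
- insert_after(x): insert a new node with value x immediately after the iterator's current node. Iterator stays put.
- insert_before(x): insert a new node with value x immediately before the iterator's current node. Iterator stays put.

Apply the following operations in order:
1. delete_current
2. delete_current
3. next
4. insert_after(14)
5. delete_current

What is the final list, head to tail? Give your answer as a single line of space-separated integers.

Answer: 2 14

Derivation:
After 1 (delete_current): list=[5, 2, 3] cursor@5
After 2 (delete_current): list=[2, 3] cursor@2
After 3 (next): list=[2, 3] cursor@3
After 4 (insert_after(14)): list=[2, 3, 14] cursor@3
After 5 (delete_current): list=[2, 14] cursor@14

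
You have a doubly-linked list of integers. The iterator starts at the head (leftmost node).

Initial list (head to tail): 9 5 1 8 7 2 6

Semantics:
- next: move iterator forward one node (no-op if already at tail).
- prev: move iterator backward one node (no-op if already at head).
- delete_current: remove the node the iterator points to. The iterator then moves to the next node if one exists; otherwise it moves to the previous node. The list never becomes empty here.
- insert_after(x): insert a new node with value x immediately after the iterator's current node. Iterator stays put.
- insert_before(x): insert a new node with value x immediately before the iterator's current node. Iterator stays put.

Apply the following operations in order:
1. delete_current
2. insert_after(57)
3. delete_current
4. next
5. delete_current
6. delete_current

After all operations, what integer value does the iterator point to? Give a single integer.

After 1 (delete_current): list=[5, 1, 8, 7, 2, 6] cursor@5
After 2 (insert_after(57)): list=[5, 57, 1, 8, 7, 2, 6] cursor@5
After 3 (delete_current): list=[57, 1, 8, 7, 2, 6] cursor@57
After 4 (next): list=[57, 1, 8, 7, 2, 6] cursor@1
After 5 (delete_current): list=[57, 8, 7, 2, 6] cursor@8
After 6 (delete_current): list=[57, 7, 2, 6] cursor@7

Answer: 7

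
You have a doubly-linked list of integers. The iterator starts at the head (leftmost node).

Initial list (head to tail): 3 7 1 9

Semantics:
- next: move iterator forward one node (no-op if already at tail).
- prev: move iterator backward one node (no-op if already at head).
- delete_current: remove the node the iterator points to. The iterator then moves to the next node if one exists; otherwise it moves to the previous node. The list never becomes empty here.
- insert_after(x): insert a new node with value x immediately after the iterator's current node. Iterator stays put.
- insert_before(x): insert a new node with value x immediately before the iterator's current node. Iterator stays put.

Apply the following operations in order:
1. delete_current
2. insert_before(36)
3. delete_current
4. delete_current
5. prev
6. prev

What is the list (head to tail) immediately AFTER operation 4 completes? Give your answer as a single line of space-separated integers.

Answer: 36 9

Derivation:
After 1 (delete_current): list=[7, 1, 9] cursor@7
After 2 (insert_before(36)): list=[36, 7, 1, 9] cursor@7
After 3 (delete_current): list=[36, 1, 9] cursor@1
After 4 (delete_current): list=[36, 9] cursor@9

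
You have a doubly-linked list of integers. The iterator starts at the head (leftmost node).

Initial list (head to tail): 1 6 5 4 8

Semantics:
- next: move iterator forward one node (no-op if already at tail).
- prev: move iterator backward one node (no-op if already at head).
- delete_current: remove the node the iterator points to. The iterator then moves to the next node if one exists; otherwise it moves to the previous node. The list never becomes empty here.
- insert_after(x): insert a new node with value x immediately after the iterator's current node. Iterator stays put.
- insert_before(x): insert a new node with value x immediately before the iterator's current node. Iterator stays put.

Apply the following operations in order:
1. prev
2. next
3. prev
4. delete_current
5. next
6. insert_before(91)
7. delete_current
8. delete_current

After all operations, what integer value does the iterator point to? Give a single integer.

Answer: 8

Derivation:
After 1 (prev): list=[1, 6, 5, 4, 8] cursor@1
After 2 (next): list=[1, 6, 5, 4, 8] cursor@6
After 3 (prev): list=[1, 6, 5, 4, 8] cursor@1
After 4 (delete_current): list=[6, 5, 4, 8] cursor@6
After 5 (next): list=[6, 5, 4, 8] cursor@5
After 6 (insert_before(91)): list=[6, 91, 5, 4, 8] cursor@5
After 7 (delete_current): list=[6, 91, 4, 8] cursor@4
After 8 (delete_current): list=[6, 91, 8] cursor@8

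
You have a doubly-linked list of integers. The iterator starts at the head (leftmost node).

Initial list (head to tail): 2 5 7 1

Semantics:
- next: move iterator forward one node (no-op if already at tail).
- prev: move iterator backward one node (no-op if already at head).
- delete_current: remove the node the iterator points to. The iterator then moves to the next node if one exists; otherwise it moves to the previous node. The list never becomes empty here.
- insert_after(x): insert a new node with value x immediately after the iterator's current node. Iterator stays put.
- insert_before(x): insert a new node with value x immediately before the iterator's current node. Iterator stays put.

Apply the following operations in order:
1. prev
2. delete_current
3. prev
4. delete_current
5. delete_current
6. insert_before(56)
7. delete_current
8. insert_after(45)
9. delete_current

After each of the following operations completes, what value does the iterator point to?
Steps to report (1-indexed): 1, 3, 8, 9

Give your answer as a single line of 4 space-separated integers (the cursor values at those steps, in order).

Answer: 2 5 56 45

Derivation:
After 1 (prev): list=[2, 5, 7, 1] cursor@2
After 2 (delete_current): list=[5, 7, 1] cursor@5
After 3 (prev): list=[5, 7, 1] cursor@5
After 4 (delete_current): list=[7, 1] cursor@7
After 5 (delete_current): list=[1] cursor@1
After 6 (insert_before(56)): list=[56, 1] cursor@1
After 7 (delete_current): list=[56] cursor@56
After 8 (insert_after(45)): list=[56, 45] cursor@56
After 9 (delete_current): list=[45] cursor@45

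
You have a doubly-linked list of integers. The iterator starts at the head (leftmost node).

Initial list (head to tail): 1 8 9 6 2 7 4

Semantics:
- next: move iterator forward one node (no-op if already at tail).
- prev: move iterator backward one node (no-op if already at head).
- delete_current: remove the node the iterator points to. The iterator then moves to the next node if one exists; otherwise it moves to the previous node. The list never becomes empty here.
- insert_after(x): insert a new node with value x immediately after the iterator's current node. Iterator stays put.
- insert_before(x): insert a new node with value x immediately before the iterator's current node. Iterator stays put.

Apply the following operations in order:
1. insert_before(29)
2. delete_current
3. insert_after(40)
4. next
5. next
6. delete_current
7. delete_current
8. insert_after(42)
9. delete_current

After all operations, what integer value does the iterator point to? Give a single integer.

After 1 (insert_before(29)): list=[29, 1, 8, 9, 6, 2, 7, 4] cursor@1
After 2 (delete_current): list=[29, 8, 9, 6, 2, 7, 4] cursor@8
After 3 (insert_after(40)): list=[29, 8, 40, 9, 6, 2, 7, 4] cursor@8
After 4 (next): list=[29, 8, 40, 9, 6, 2, 7, 4] cursor@40
After 5 (next): list=[29, 8, 40, 9, 6, 2, 7, 4] cursor@9
After 6 (delete_current): list=[29, 8, 40, 6, 2, 7, 4] cursor@6
After 7 (delete_current): list=[29, 8, 40, 2, 7, 4] cursor@2
After 8 (insert_after(42)): list=[29, 8, 40, 2, 42, 7, 4] cursor@2
After 9 (delete_current): list=[29, 8, 40, 42, 7, 4] cursor@42

Answer: 42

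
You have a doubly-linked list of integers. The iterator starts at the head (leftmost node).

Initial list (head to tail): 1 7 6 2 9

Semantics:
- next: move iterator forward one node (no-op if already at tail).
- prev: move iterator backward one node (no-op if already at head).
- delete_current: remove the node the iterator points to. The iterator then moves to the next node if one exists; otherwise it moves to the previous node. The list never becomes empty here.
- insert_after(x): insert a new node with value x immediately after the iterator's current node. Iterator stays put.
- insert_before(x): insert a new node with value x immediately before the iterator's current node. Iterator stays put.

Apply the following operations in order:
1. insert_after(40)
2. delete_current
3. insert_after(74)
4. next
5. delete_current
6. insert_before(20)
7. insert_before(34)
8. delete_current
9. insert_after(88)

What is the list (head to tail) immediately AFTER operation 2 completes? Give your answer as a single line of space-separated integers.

Answer: 40 7 6 2 9

Derivation:
After 1 (insert_after(40)): list=[1, 40, 7, 6, 2, 9] cursor@1
After 2 (delete_current): list=[40, 7, 6, 2, 9] cursor@40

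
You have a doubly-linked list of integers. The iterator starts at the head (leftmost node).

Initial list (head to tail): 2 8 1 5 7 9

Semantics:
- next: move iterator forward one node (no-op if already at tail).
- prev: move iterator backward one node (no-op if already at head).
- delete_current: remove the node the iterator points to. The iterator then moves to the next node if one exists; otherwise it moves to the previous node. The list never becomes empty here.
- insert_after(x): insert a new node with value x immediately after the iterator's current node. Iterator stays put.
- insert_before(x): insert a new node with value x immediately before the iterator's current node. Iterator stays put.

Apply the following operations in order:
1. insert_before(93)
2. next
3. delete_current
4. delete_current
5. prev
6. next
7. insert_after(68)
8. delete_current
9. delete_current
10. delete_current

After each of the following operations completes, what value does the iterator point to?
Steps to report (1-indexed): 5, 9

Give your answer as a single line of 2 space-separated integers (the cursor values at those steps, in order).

After 1 (insert_before(93)): list=[93, 2, 8, 1, 5, 7, 9] cursor@2
After 2 (next): list=[93, 2, 8, 1, 5, 7, 9] cursor@8
After 3 (delete_current): list=[93, 2, 1, 5, 7, 9] cursor@1
After 4 (delete_current): list=[93, 2, 5, 7, 9] cursor@5
After 5 (prev): list=[93, 2, 5, 7, 9] cursor@2
After 6 (next): list=[93, 2, 5, 7, 9] cursor@5
After 7 (insert_after(68)): list=[93, 2, 5, 68, 7, 9] cursor@5
After 8 (delete_current): list=[93, 2, 68, 7, 9] cursor@68
After 9 (delete_current): list=[93, 2, 7, 9] cursor@7
After 10 (delete_current): list=[93, 2, 9] cursor@9

Answer: 2 7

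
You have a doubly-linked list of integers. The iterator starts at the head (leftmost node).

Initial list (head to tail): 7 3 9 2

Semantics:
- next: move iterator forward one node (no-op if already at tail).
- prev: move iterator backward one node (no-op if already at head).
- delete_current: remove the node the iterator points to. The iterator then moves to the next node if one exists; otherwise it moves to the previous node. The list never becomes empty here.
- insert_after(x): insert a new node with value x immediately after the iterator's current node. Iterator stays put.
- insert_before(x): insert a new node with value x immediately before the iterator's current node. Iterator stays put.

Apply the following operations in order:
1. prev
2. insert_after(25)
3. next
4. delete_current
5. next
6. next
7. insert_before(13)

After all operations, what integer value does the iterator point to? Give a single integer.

Answer: 2

Derivation:
After 1 (prev): list=[7, 3, 9, 2] cursor@7
After 2 (insert_after(25)): list=[7, 25, 3, 9, 2] cursor@7
After 3 (next): list=[7, 25, 3, 9, 2] cursor@25
After 4 (delete_current): list=[7, 3, 9, 2] cursor@3
After 5 (next): list=[7, 3, 9, 2] cursor@9
After 6 (next): list=[7, 3, 9, 2] cursor@2
After 7 (insert_before(13)): list=[7, 3, 9, 13, 2] cursor@2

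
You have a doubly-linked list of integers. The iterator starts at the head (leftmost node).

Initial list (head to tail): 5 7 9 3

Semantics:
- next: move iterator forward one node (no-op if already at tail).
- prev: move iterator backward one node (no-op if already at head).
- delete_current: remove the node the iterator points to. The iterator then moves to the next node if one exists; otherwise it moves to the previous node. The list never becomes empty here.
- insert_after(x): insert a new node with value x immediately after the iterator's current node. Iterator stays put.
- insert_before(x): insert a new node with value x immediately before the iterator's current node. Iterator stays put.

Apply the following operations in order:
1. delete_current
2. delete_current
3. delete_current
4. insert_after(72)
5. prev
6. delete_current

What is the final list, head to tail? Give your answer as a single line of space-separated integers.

After 1 (delete_current): list=[7, 9, 3] cursor@7
After 2 (delete_current): list=[9, 3] cursor@9
After 3 (delete_current): list=[3] cursor@3
After 4 (insert_after(72)): list=[3, 72] cursor@3
After 5 (prev): list=[3, 72] cursor@3
After 6 (delete_current): list=[72] cursor@72

Answer: 72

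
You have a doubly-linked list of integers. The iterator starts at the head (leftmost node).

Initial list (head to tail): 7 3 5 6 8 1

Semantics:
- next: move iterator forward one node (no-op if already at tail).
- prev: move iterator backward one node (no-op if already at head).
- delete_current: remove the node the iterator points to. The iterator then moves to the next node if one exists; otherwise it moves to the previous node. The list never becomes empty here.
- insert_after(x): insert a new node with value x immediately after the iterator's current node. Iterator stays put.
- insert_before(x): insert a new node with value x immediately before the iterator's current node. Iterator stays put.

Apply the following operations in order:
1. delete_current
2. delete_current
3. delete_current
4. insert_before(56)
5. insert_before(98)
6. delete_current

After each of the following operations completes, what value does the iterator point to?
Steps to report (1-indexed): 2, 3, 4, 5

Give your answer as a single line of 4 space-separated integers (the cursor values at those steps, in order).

After 1 (delete_current): list=[3, 5, 6, 8, 1] cursor@3
After 2 (delete_current): list=[5, 6, 8, 1] cursor@5
After 3 (delete_current): list=[6, 8, 1] cursor@6
After 4 (insert_before(56)): list=[56, 6, 8, 1] cursor@6
After 5 (insert_before(98)): list=[56, 98, 6, 8, 1] cursor@6
After 6 (delete_current): list=[56, 98, 8, 1] cursor@8

Answer: 5 6 6 6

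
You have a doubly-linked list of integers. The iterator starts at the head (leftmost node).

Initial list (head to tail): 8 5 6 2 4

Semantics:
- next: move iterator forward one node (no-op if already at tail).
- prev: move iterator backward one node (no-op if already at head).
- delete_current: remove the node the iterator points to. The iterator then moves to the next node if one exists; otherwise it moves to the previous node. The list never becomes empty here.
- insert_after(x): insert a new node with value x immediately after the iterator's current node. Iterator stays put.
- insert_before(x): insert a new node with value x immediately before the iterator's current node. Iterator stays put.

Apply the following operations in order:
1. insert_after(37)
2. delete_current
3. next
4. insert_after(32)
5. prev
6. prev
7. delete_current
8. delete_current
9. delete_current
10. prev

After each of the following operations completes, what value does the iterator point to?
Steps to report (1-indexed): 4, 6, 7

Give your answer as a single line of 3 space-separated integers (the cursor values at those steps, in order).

After 1 (insert_after(37)): list=[8, 37, 5, 6, 2, 4] cursor@8
After 2 (delete_current): list=[37, 5, 6, 2, 4] cursor@37
After 3 (next): list=[37, 5, 6, 2, 4] cursor@5
After 4 (insert_after(32)): list=[37, 5, 32, 6, 2, 4] cursor@5
After 5 (prev): list=[37, 5, 32, 6, 2, 4] cursor@37
After 6 (prev): list=[37, 5, 32, 6, 2, 4] cursor@37
After 7 (delete_current): list=[5, 32, 6, 2, 4] cursor@5
After 8 (delete_current): list=[32, 6, 2, 4] cursor@32
After 9 (delete_current): list=[6, 2, 4] cursor@6
After 10 (prev): list=[6, 2, 4] cursor@6

Answer: 5 37 5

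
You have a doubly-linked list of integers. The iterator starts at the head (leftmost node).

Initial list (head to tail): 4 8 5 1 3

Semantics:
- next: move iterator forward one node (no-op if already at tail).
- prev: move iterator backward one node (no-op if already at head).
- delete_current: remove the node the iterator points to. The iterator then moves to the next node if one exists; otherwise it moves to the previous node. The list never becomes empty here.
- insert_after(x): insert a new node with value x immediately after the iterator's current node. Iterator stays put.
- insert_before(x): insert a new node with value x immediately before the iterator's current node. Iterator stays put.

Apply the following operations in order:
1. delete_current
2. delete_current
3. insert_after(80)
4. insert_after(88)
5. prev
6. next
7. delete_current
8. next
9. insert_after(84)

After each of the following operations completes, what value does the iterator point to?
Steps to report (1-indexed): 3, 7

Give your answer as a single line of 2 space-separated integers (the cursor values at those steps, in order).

Answer: 5 80

Derivation:
After 1 (delete_current): list=[8, 5, 1, 3] cursor@8
After 2 (delete_current): list=[5, 1, 3] cursor@5
After 3 (insert_after(80)): list=[5, 80, 1, 3] cursor@5
After 4 (insert_after(88)): list=[5, 88, 80, 1, 3] cursor@5
After 5 (prev): list=[5, 88, 80, 1, 3] cursor@5
After 6 (next): list=[5, 88, 80, 1, 3] cursor@88
After 7 (delete_current): list=[5, 80, 1, 3] cursor@80
After 8 (next): list=[5, 80, 1, 3] cursor@1
After 9 (insert_after(84)): list=[5, 80, 1, 84, 3] cursor@1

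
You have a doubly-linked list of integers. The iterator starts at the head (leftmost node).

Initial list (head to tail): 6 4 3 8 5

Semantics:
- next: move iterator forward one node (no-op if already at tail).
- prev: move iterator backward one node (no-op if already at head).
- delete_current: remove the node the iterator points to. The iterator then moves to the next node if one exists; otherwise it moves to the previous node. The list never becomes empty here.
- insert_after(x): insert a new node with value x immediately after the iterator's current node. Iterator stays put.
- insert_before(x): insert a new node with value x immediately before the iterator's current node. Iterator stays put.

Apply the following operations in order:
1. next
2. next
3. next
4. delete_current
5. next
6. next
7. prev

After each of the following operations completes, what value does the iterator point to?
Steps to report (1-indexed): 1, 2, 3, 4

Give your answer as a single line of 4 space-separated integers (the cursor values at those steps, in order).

Answer: 4 3 8 5

Derivation:
After 1 (next): list=[6, 4, 3, 8, 5] cursor@4
After 2 (next): list=[6, 4, 3, 8, 5] cursor@3
After 3 (next): list=[6, 4, 3, 8, 5] cursor@8
After 4 (delete_current): list=[6, 4, 3, 5] cursor@5
After 5 (next): list=[6, 4, 3, 5] cursor@5
After 6 (next): list=[6, 4, 3, 5] cursor@5
After 7 (prev): list=[6, 4, 3, 5] cursor@3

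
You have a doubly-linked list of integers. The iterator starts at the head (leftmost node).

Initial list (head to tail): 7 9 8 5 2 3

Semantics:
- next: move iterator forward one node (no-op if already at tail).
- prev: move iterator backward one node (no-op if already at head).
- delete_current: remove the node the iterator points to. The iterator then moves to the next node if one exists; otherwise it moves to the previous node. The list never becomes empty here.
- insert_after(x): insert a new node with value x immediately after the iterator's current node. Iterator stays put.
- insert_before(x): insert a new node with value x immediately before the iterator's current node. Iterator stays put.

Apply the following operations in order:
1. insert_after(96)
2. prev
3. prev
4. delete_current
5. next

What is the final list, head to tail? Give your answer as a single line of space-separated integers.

After 1 (insert_after(96)): list=[7, 96, 9, 8, 5, 2, 3] cursor@7
After 2 (prev): list=[7, 96, 9, 8, 5, 2, 3] cursor@7
After 3 (prev): list=[7, 96, 9, 8, 5, 2, 3] cursor@7
After 4 (delete_current): list=[96, 9, 8, 5, 2, 3] cursor@96
After 5 (next): list=[96, 9, 8, 5, 2, 3] cursor@9

Answer: 96 9 8 5 2 3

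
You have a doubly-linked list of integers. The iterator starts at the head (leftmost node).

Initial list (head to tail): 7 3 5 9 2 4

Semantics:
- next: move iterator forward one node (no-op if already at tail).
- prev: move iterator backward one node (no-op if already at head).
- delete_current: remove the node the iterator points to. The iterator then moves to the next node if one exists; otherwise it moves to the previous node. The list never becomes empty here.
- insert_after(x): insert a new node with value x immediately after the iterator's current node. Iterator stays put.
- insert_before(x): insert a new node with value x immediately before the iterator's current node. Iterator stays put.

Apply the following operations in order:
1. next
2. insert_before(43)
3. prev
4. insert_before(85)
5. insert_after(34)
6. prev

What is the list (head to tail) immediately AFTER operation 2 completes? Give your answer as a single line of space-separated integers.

After 1 (next): list=[7, 3, 5, 9, 2, 4] cursor@3
After 2 (insert_before(43)): list=[7, 43, 3, 5, 9, 2, 4] cursor@3

Answer: 7 43 3 5 9 2 4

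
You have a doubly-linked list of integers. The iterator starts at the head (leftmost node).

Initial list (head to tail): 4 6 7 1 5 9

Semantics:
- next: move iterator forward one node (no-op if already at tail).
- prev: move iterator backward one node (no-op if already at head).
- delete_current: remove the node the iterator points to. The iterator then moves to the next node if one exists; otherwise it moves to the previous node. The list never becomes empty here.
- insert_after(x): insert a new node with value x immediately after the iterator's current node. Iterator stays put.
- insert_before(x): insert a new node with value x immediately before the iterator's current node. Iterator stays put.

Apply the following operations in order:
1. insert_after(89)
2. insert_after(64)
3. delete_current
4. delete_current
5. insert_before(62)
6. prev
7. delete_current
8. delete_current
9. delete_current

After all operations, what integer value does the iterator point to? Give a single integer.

After 1 (insert_after(89)): list=[4, 89, 6, 7, 1, 5, 9] cursor@4
After 2 (insert_after(64)): list=[4, 64, 89, 6, 7, 1, 5, 9] cursor@4
After 3 (delete_current): list=[64, 89, 6, 7, 1, 5, 9] cursor@64
After 4 (delete_current): list=[89, 6, 7, 1, 5, 9] cursor@89
After 5 (insert_before(62)): list=[62, 89, 6, 7, 1, 5, 9] cursor@89
After 6 (prev): list=[62, 89, 6, 7, 1, 5, 9] cursor@62
After 7 (delete_current): list=[89, 6, 7, 1, 5, 9] cursor@89
After 8 (delete_current): list=[6, 7, 1, 5, 9] cursor@6
After 9 (delete_current): list=[7, 1, 5, 9] cursor@7

Answer: 7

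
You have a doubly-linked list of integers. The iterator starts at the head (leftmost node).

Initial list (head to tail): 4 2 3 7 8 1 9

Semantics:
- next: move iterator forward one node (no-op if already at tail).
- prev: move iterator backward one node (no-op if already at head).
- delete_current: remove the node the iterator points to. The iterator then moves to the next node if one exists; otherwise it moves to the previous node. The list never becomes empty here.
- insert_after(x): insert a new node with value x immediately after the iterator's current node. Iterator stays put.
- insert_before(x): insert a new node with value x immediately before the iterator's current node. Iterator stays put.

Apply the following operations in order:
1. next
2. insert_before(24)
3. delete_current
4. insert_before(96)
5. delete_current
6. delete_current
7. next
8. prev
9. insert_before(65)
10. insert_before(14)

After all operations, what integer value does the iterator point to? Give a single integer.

Answer: 8

Derivation:
After 1 (next): list=[4, 2, 3, 7, 8, 1, 9] cursor@2
After 2 (insert_before(24)): list=[4, 24, 2, 3, 7, 8, 1, 9] cursor@2
After 3 (delete_current): list=[4, 24, 3, 7, 8, 1, 9] cursor@3
After 4 (insert_before(96)): list=[4, 24, 96, 3, 7, 8, 1, 9] cursor@3
After 5 (delete_current): list=[4, 24, 96, 7, 8, 1, 9] cursor@7
After 6 (delete_current): list=[4, 24, 96, 8, 1, 9] cursor@8
After 7 (next): list=[4, 24, 96, 8, 1, 9] cursor@1
After 8 (prev): list=[4, 24, 96, 8, 1, 9] cursor@8
After 9 (insert_before(65)): list=[4, 24, 96, 65, 8, 1, 9] cursor@8
After 10 (insert_before(14)): list=[4, 24, 96, 65, 14, 8, 1, 9] cursor@8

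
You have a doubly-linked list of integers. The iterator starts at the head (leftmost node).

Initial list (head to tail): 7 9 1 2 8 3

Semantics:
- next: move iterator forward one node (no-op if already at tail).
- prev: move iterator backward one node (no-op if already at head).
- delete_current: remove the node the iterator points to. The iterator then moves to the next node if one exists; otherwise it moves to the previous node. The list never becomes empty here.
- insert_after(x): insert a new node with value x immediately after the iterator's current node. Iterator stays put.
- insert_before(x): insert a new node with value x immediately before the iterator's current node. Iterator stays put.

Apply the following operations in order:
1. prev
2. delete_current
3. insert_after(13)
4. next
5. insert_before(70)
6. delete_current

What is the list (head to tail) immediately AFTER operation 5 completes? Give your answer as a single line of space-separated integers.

Answer: 9 70 13 1 2 8 3

Derivation:
After 1 (prev): list=[7, 9, 1, 2, 8, 3] cursor@7
After 2 (delete_current): list=[9, 1, 2, 8, 3] cursor@9
After 3 (insert_after(13)): list=[9, 13, 1, 2, 8, 3] cursor@9
After 4 (next): list=[9, 13, 1, 2, 8, 3] cursor@13
After 5 (insert_before(70)): list=[9, 70, 13, 1, 2, 8, 3] cursor@13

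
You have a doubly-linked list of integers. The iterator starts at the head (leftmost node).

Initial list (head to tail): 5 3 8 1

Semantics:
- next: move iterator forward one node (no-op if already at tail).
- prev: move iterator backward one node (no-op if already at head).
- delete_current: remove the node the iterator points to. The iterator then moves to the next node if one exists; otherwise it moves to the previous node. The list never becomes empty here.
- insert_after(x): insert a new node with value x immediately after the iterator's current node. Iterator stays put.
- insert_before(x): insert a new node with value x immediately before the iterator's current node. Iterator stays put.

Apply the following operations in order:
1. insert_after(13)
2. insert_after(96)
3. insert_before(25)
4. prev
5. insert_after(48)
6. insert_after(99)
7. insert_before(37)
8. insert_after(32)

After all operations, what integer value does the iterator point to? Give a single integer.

After 1 (insert_after(13)): list=[5, 13, 3, 8, 1] cursor@5
After 2 (insert_after(96)): list=[5, 96, 13, 3, 8, 1] cursor@5
After 3 (insert_before(25)): list=[25, 5, 96, 13, 3, 8, 1] cursor@5
After 4 (prev): list=[25, 5, 96, 13, 3, 8, 1] cursor@25
After 5 (insert_after(48)): list=[25, 48, 5, 96, 13, 3, 8, 1] cursor@25
After 6 (insert_after(99)): list=[25, 99, 48, 5, 96, 13, 3, 8, 1] cursor@25
After 7 (insert_before(37)): list=[37, 25, 99, 48, 5, 96, 13, 3, 8, 1] cursor@25
After 8 (insert_after(32)): list=[37, 25, 32, 99, 48, 5, 96, 13, 3, 8, 1] cursor@25

Answer: 25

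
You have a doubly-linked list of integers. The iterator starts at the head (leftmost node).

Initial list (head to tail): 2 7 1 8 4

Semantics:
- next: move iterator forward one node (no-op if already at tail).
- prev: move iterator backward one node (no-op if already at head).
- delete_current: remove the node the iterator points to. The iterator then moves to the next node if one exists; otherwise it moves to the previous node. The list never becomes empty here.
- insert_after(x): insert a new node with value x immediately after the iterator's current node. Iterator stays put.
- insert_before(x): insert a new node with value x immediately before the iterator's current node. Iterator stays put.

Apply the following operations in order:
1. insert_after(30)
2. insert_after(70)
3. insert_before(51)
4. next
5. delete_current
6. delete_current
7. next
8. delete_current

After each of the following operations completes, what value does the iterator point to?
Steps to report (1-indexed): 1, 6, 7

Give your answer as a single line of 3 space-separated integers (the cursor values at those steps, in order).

Answer: 2 7 1

Derivation:
After 1 (insert_after(30)): list=[2, 30, 7, 1, 8, 4] cursor@2
After 2 (insert_after(70)): list=[2, 70, 30, 7, 1, 8, 4] cursor@2
After 3 (insert_before(51)): list=[51, 2, 70, 30, 7, 1, 8, 4] cursor@2
After 4 (next): list=[51, 2, 70, 30, 7, 1, 8, 4] cursor@70
After 5 (delete_current): list=[51, 2, 30, 7, 1, 8, 4] cursor@30
After 6 (delete_current): list=[51, 2, 7, 1, 8, 4] cursor@7
After 7 (next): list=[51, 2, 7, 1, 8, 4] cursor@1
After 8 (delete_current): list=[51, 2, 7, 8, 4] cursor@8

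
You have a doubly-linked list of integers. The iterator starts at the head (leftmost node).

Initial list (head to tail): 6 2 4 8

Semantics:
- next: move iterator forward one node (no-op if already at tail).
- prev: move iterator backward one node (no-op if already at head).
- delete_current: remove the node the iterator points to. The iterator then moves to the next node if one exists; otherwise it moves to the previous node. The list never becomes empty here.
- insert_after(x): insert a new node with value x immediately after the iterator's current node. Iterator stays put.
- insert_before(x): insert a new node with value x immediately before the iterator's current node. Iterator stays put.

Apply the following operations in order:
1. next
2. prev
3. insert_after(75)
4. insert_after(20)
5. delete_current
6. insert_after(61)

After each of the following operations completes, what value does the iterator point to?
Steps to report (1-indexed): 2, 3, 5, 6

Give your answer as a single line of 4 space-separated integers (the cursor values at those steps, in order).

After 1 (next): list=[6, 2, 4, 8] cursor@2
After 2 (prev): list=[6, 2, 4, 8] cursor@6
After 3 (insert_after(75)): list=[6, 75, 2, 4, 8] cursor@6
After 4 (insert_after(20)): list=[6, 20, 75, 2, 4, 8] cursor@6
After 5 (delete_current): list=[20, 75, 2, 4, 8] cursor@20
After 6 (insert_after(61)): list=[20, 61, 75, 2, 4, 8] cursor@20

Answer: 6 6 20 20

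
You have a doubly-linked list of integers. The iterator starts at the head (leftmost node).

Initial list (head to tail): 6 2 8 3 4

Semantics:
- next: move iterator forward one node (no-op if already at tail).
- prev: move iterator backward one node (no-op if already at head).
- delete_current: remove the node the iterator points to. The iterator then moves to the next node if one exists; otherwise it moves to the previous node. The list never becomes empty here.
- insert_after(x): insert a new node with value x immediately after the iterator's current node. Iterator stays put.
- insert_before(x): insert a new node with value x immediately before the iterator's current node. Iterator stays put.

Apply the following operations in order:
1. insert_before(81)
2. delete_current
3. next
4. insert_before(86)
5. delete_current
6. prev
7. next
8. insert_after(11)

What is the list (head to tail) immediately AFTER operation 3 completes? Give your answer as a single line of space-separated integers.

After 1 (insert_before(81)): list=[81, 6, 2, 8, 3, 4] cursor@6
After 2 (delete_current): list=[81, 2, 8, 3, 4] cursor@2
After 3 (next): list=[81, 2, 8, 3, 4] cursor@8

Answer: 81 2 8 3 4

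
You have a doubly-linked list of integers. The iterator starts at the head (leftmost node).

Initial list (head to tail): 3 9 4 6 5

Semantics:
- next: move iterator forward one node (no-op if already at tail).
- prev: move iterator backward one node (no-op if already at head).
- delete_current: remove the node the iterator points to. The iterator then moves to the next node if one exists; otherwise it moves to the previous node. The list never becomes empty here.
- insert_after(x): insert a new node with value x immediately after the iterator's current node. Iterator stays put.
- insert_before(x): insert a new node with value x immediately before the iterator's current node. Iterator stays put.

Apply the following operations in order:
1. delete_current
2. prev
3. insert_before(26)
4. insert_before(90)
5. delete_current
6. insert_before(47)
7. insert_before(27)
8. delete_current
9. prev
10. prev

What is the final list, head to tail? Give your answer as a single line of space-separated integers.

Answer: 26 90 47 27 6 5

Derivation:
After 1 (delete_current): list=[9, 4, 6, 5] cursor@9
After 2 (prev): list=[9, 4, 6, 5] cursor@9
After 3 (insert_before(26)): list=[26, 9, 4, 6, 5] cursor@9
After 4 (insert_before(90)): list=[26, 90, 9, 4, 6, 5] cursor@9
After 5 (delete_current): list=[26, 90, 4, 6, 5] cursor@4
After 6 (insert_before(47)): list=[26, 90, 47, 4, 6, 5] cursor@4
After 7 (insert_before(27)): list=[26, 90, 47, 27, 4, 6, 5] cursor@4
After 8 (delete_current): list=[26, 90, 47, 27, 6, 5] cursor@6
After 9 (prev): list=[26, 90, 47, 27, 6, 5] cursor@27
After 10 (prev): list=[26, 90, 47, 27, 6, 5] cursor@47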